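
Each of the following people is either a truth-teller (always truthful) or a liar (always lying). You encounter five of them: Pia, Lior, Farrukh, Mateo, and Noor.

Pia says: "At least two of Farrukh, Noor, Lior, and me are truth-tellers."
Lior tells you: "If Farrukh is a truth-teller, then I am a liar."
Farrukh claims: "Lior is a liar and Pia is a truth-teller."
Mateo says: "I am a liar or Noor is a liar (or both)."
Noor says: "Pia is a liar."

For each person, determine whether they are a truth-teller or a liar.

Pia: truth-teller, Lior: truth-teller, Farrukh: liar, Mateo: truth-teller, Noor: liar

Consider Pia. Suppose Pia is a liar.
Then no assignment of the remaining roles makes every statement match its speaker's type — contradiction.
So Pia is a truth-teller.
With that fixed, Noor's statement is false, so Noor is a liar.
With that fixed, Mateo's statement is true, so Mateo is a truth-teller.
Consider Lior. Suppose Lior is a liar.
Then Lior's own statement would have to be false, but it can't be — contradiction.
So Lior is a truth-teller.
With that fixed, Farrukh's statement is false, so Farrukh is a liar.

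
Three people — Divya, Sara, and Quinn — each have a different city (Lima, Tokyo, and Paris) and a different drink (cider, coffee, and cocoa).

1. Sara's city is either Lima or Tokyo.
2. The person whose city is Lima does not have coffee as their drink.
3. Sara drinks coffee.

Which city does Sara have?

Clue 1 rules out Paris for Sara's city.
With clues 1–3, Lima is impossible for Sara's city.
That leaves Tokyo.

Tokyo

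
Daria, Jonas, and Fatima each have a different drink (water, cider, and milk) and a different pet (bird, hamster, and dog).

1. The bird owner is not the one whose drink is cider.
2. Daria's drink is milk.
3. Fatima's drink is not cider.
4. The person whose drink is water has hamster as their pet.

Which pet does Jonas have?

dog

With clues 1–3, bird is impossible for Jonas's pet.
With clues 1–4, hamster is impossible for Jonas's pet.
That leaves dog.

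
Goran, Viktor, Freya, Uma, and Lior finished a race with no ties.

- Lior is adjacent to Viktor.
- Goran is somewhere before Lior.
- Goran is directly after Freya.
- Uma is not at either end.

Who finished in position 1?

With clues 1–2, Lior and Viktor are ruled out for place 1.
With clues 1–3, Goran is ruled out for place 1.
With clues 1–4, Uma is ruled out for place 1.
So place 1 is Freya.

Freya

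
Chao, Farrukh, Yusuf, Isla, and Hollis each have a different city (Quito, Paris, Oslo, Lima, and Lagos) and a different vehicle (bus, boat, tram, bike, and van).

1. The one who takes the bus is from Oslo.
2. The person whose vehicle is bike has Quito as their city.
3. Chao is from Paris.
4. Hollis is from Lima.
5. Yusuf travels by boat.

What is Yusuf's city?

With clues 1–3, Paris is impossible for Yusuf's city.
With clues 1–4, Lima is impossible for Yusuf's city.
With clues 1–5, Oslo and Quito are impossible for Yusuf's city.
That leaves Lagos.

Lagos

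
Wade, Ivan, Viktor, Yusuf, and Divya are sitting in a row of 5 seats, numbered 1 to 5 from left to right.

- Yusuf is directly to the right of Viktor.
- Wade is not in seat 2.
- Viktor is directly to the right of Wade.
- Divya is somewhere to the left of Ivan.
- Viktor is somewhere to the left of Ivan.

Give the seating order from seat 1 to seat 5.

From clue 1: Viktor is in {1,2,3,4}.
From clues 1–2: Wade is in {1,3,4,5}.
From clues 1–3: Wade is in {1,3}.
From clues 1–5: Wade → seat 1, Viktor → seat 2, Yusuf → seat 3, Divya → seat 4, Ivan → seat 5.

Wade, Viktor, Yusuf, Divya, Ivan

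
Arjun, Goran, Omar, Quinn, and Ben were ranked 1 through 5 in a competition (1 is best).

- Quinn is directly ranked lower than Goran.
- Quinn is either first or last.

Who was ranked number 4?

With clues 1–2, Arjun, Ben, Omar, and Quinn are ruled out for rank 4.
So rank 4 is Goran.

Goran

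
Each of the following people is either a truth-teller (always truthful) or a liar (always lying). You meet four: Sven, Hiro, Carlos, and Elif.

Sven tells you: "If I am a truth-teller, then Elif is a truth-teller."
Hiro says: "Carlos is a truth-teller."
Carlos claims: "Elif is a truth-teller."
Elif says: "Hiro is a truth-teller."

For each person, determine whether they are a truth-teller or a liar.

Consider Sven. Suppose Sven is a liar.
Then Sven's own statement would have to be false, but it can't be — contradiction.
So Sven is a truth-teller.
Consider Hiro. Suppose Hiro is a liar.
Then no assignment of the remaining roles makes every statement match its speaker's type — contradiction.
So Hiro is a truth-teller.
With that fixed, Elif's statement is true, so Elif is a truth-teller.
With that fixed, Carlos's statement is true, so Carlos is a truth-teller.

Sven: truth-teller, Hiro: truth-teller, Carlos: truth-teller, Elif: truth-teller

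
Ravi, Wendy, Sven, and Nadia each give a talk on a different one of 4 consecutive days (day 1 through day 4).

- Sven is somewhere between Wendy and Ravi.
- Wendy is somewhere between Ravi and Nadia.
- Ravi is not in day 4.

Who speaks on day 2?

With clues 1–2, Nadia and Ravi are ruled out for day 2.
With clues 1–3, Wendy is ruled out for day 2.
So day 2 is Sven.

Sven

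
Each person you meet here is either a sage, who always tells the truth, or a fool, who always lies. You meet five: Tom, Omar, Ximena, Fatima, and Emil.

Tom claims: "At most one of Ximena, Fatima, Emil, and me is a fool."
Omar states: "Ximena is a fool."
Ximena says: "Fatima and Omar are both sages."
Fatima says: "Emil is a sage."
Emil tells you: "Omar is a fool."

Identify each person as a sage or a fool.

Consider Tom. Suppose Tom is a sage.
Then no assignment of the remaining roles makes every statement match its speaker's type — contradiction.
So Tom is a fool.
Consider Omar. Suppose Omar is a fool.
Then no assignment of the remaining roles makes every statement match its speaker's type — contradiction.
So Omar is a sage.
With that fixed, Emil's statement is false, so Emil is a fool.
With that fixed, Fatima's statement is false, so Fatima is a fool.
With that fixed, Ximena's statement is false, so Ximena is a fool.

Tom: fool, Omar: sage, Ximena: fool, Fatima: fool, Emil: fool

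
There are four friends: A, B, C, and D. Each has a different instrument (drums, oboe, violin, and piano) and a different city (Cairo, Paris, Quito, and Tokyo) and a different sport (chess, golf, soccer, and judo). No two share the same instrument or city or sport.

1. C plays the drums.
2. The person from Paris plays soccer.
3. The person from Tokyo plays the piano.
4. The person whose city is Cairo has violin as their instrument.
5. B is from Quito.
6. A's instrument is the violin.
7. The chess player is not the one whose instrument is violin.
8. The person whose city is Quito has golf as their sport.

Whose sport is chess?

D

With clues 1–5, C is impossible for the one with sport chess.
With clues 1–7, A is impossible for the one with sport chess.
With clues 1–8, B is impossible for the one with sport chess.
That leaves D.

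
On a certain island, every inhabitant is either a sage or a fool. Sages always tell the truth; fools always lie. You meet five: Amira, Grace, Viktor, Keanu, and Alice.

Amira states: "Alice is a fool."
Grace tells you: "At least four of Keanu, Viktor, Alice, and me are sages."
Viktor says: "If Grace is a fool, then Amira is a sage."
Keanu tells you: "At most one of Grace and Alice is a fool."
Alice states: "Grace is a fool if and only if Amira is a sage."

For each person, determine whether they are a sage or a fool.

Amira: fool, Grace: sage, Viktor: sage, Keanu: sage, Alice: sage

Consider Amira. Suppose Amira is a sage.
Then no assignment of the remaining roles makes every statement match its speaker's type — contradiction.
So Amira is a fool.
Consider Grace. Suppose Grace is a fool.
Then no assignment of the remaining roles makes every statement match its speaker's type — contradiction.
So Grace is a sage.
With that fixed, Viktor's statement is true, so Viktor is a sage.
With that fixed, Keanu's statement is true, so Keanu is a sage.
With that fixed, Alice's statement is true, so Alice is a sage.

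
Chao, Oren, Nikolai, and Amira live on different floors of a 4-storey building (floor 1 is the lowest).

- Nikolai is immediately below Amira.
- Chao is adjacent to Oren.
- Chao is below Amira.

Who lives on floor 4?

Amira

With clue 1, Nikolai is ruled out for floor 4.
With clues 1–3, Chao and Oren are ruled out for floor 4.
So floor 4 is Amira.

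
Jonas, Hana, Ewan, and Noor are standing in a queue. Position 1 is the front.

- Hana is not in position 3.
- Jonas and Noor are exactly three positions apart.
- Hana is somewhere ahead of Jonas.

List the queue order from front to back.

Noor, Hana, Ewan, Jonas

From clue 1: Hana is in {1,2,4}.
From clues 1–2: Hana → position 2, Ewan → position 3.
From clues 1–3: Noor → position 1, Jonas → position 4.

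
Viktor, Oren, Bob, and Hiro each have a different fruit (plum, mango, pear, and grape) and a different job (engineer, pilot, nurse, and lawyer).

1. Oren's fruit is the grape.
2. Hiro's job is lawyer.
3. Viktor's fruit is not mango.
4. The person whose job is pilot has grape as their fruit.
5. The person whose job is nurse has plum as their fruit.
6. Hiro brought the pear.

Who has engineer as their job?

Bob

With clues 1–2, Hiro is impossible for the one with job engineer.
With clues 1–4, Oren is impossible for the one with job engineer.
With clues 1–6, Viktor is impossible for the one with job engineer.
That leaves Bob.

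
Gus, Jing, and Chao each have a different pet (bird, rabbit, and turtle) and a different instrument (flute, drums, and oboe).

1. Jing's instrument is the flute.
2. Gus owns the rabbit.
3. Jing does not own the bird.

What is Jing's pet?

With clues 1–2, rabbit is impossible for Jing's pet.
With clues 1–3, bird is impossible for Jing's pet.
That leaves turtle.

turtle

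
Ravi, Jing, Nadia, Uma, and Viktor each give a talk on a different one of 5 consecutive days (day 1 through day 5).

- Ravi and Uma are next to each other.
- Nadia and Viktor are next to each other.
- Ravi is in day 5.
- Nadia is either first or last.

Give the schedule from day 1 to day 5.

From clues 1–2: Jing is in {1,3,5}.
From clues 1–3: Uma → day 4, Ravi → day 5.
From clues 1–4: Nadia → day 1, Viktor → day 2, Jing → day 3.

Nadia, Viktor, Jing, Uma, Ravi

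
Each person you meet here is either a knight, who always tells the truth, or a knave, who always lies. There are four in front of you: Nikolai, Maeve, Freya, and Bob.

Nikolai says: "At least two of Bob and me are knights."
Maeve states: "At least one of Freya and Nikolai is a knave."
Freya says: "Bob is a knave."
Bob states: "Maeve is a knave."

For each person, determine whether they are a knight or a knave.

Consider Nikolai. Suppose Nikolai is a knight.
Then no assignment of the remaining roles makes every statement match its speaker's type — contradiction.
So Nikolai is a knave.
With that fixed, Maeve's statement is true, so Maeve is a knight.
With that fixed, Bob's statement is false, so Bob is a knave.
With that fixed, Freya's statement is true, so Freya is a knight.

Nikolai: knave, Maeve: knight, Freya: knight, Bob: knave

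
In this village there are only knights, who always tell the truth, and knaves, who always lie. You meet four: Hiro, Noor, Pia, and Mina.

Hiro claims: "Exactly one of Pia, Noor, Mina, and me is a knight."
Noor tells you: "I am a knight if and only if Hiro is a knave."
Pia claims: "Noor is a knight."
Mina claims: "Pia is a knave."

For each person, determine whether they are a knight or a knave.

Hiro: knave, Noor: knight, Pia: knight, Mina: knave

Consider Hiro. Suppose Hiro is a knight.
Then whichever role Noor has, Noor's statement has the wrong truth value — contradiction.
So Hiro is a knave.
Consider Noor. Suppose Noor is a knave.
Then no assignment of the remaining roles makes every statement match its speaker's type — contradiction.
So Noor is a knight.
With that fixed, Pia's statement is true, so Pia is a knight.
With that fixed, Mina's statement is false, so Mina is a knave.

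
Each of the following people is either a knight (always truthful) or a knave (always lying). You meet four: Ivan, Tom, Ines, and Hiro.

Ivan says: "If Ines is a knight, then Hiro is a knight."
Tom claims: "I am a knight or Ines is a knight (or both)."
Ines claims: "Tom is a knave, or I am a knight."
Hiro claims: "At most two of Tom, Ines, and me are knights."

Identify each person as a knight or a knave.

Ivan: knight, Tom: knight, Ines: knave, Hiro: knight

Consider Ivan. Suppose Ivan is a knave.
Then no assignment of the remaining roles makes every statement match its speaker's type — contradiction.
So Ivan is a knight.
Consider Tom. Suppose Tom is a knave.
Then no assignment of the remaining roles makes every statement match its speaker's type — contradiction.
So Tom is a knight.
Consider Ines. Suppose Ines is a knight.
Then whichever role Hiro has, Hiro's statement has the wrong truth value — contradiction.
So Ines is a knave.
With that fixed, Hiro's statement is true, so Hiro is a knight.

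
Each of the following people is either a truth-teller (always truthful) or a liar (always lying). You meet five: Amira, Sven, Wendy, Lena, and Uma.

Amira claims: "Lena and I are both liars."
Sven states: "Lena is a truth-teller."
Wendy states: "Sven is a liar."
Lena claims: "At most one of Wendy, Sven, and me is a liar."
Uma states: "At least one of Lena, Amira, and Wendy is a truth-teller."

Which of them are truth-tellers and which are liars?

Consider Amira. Suppose Amira is a truth-teller.
Then Amira's own statement would have to be true, but it can't be — contradiction.
So Amira is a liar.
Consider Sven. Suppose Sven is a liar.
Then no assignment of the remaining roles makes every statement match its speaker's type — contradiction.
So Sven is a truth-teller.
With that fixed, Wendy's statement is false, so Wendy is a liar.
Consider Lena. Suppose Lena is a liar.
Then Amira's statement comes out true, contradicting Amira being a liar.
So Lena is a truth-teller.
With that fixed, Uma's statement is true, so Uma is a truth-teller.

Amira: liar, Sven: truth-teller, Wendy: liar, Lena: truth-teller, Uma: truth-teller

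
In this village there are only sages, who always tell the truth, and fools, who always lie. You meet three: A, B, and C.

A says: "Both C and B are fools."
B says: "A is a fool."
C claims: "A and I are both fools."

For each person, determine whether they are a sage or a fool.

Consider A. Suppose A is a fool.
Then whichever role C has, C's statement has the wrong truth value — contradiction.
So A is a sage.
With that fixed, B's statement is false, so B is a fool.
With that fixed, C's statement is false, so C is a fool.

A: sage, B: fool, C: fool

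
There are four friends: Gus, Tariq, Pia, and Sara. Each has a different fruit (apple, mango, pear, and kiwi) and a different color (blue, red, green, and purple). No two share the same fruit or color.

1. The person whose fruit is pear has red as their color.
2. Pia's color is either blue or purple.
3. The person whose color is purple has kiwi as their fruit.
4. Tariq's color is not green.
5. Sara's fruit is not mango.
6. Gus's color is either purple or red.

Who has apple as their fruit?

Sara

With clues 1–6, Gus, Pia, and Tariq are impossible for the one with fruit apple.
That leaves Sara.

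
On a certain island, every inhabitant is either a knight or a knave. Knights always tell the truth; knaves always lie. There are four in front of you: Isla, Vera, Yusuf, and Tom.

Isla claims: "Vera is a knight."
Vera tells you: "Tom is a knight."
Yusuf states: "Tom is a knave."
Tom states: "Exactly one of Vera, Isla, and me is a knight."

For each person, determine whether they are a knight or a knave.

Consider Isla. Suppose Isla is a knight.
Then no assignment of the remaining roles makes every statement match its speaker's type — contradiction.
So Isla is a knave.
Consider Vera. Suppose Vera is a knight.
Then Isla's statement comes out true, contradicting Isla being a knave.
So Vera is a knave.
Consider Yusuf. Suppose Yusuf is a knave.
Then no assignment of the remaining roles makes every statement match its speaker's type — contradiction.
So Yusuf is a knight.
Consider Tom. Suppose Tom is a knight.
Then Vera's statement comes out true, contradicting Vera being a knave.
So Tom is a knave.

Isla: knave, Vera: knave, Yusuf: knight, Tom: knave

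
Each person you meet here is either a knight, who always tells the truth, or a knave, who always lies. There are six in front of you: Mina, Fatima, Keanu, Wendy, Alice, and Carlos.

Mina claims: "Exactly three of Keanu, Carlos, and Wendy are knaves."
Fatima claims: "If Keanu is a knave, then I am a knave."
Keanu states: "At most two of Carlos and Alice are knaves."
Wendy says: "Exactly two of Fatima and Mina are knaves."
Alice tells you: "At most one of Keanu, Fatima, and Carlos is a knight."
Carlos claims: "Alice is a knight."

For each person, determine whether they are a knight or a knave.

Regardless of anyone's role, Keanu's statement is true, so Keanu is a knight.
With that fixed, Mina's statement is false, so Mina is a knave.
With that fixed, Fatima's statement is true, so Fatima is a knight.
With that fixed, Wendy's statement is false, so Wendy is a knave.
With that fixed, Alice's statement is false, so Alice is a knave.
With that fixed, Carlos's statement is false, so Carlos is a knave.

Mina: knave, Fatima: knight, Keanu: knight, Wendy: knave, Alice: knave, Carlos: knave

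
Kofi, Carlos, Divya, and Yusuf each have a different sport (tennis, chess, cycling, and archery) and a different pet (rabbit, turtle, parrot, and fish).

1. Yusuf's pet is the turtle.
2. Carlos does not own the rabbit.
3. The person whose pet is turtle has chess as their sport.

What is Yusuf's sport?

With clues 1–3, archery, cycling, and tennis are impossible for Yusuf's sport.
That leaves chess.

chess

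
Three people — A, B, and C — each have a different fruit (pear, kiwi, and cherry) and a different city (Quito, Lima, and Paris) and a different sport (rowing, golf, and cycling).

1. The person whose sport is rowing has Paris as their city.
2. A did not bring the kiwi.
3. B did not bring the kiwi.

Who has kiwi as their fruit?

C

With clues 1–2, A is impossible for the one with fruit kiwi.
With clues 1–3, B is impossible for the one with fruit kiwi.
That leaves C.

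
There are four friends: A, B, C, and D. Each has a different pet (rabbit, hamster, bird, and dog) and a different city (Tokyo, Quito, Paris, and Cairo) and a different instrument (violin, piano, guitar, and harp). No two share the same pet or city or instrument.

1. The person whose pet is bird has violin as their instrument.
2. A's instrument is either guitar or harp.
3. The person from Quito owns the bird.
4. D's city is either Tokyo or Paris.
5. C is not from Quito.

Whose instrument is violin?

With clues 1–2, A is impossible for the one with instrument violin.
With clues 1–4, D is impossible for the one with instrument violin.
With clues 1–5, C is impossible for the one with instrument violin.
That leaves B.

B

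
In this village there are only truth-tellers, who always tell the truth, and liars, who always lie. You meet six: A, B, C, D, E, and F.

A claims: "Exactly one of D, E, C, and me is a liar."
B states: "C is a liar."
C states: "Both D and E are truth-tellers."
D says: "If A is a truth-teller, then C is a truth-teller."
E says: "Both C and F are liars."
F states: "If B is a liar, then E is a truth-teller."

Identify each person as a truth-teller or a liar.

Consider A. Suppose A is a truth-teller.
Then no assignment of the remaining roles makes every statement match its speaker's type — contradiction.
So A is a liar.
With that fixed, D's statement is true, so D is a truth-teller.
Consider B. Suppose B is a liar.
Then no assignment of the remaining roles makes every statement match its speaker's type — contradiction.
So B is a truth-teller.
With that fixed, F's statement is true, so F is a truth-teller.
With that fixed, E's statement is false, so E is a liar.
With that fixed, C's statement is false, so C is a liar.

A: liar, B: truth-teller, C: liar, D: truth-teller, E: liar, F: truth-teller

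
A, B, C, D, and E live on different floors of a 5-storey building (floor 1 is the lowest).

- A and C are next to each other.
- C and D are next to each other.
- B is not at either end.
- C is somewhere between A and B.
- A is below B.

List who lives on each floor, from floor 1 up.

From clues 1–2: C is in {2,3,4}.
From clues 1–3: B is in {2,4}.
From clues 1–4: D → floor 3.
From clues 1–5: A → floor 1, C → floor 2, B → floor 4, E → floor 5.

A, C, D, B, E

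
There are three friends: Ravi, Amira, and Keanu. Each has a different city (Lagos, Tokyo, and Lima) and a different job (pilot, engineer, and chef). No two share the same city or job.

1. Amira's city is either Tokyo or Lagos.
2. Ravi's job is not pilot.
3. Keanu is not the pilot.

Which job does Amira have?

pilot

With clues 1–3, chef and engineer are impossible for Amira's job.
That leaves pilot.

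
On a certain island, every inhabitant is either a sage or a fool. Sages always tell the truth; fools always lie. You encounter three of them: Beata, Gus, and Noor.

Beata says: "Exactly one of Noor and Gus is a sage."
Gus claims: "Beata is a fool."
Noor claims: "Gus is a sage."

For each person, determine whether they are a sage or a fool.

Beata: fool, Gus: sage, Noor: sage

Consider Beata. Suppose Beata is a sage.
Then no assignment of the remaining roles makes every statement match its speaker's type — contradiction.
So Beata is a fool.
With that fixed, Gus's statement is true, so Gus is a sage.
With that fixed, Noor's statement is true, so Noor is a sage.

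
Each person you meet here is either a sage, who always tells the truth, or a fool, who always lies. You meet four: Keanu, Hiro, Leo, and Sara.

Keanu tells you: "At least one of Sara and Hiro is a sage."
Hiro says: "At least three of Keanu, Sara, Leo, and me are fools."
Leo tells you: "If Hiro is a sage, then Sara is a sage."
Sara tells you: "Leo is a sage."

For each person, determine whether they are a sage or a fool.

Keanu: sage, Hiro: fool, Leo: sage, Sara: sage

Consider Keanu. Suppose Keanu is a fool.
Then no assignment of the remaining roles makes every statement match its speaker's type — contradiction.
So Keanu is a sage.
Consider Hiro. Suppose Hiro is a sage.
Then Hiro's own statement would have to be true, but it can't be — contradiction.
So Hiro is a fool.
With that fixed, Leo's statement is true, so Leo is a sage.
With that fixed, Sara's statement is true, so Sara is a sage.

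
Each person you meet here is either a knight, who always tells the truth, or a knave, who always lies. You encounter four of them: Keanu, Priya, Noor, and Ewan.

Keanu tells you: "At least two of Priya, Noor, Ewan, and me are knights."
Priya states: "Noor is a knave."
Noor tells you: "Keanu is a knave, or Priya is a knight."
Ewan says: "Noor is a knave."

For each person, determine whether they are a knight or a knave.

Consider Keanu. Suppose Keanu is a knight.
Then no assignment of the remaining roles makes every statement match its speaker's type — contradiction.
So Keanu is a knave.
With that fixed, Noor's statement is true, so Noor is a knight.
With that fixed, Ewan's statement is false, so Ewan is a knave.
With that fixed, Priya's statement is false, so Priya is a knave.

Keanu: knave, Priya: knave, Noor: knight, Ewan: knave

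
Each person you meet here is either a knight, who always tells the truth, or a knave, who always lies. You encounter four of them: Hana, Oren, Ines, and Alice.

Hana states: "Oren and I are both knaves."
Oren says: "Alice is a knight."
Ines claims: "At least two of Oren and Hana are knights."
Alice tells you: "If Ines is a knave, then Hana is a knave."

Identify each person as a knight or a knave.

Consider Hana. Suppose Hana is a knight.
Then Hana's own statement would have to be true, but it can't be — contradiction.
So Hana is a knave.
With that fixed, Ines's statement is false, so Ines is a knave.
With that fixed, Alice's statement is true, so Alice is a knight.
With that fixed, Oren's statement is true, so Oren is a knight.

Hana: knave, Oren: knight, Ines: knave, Alice: knight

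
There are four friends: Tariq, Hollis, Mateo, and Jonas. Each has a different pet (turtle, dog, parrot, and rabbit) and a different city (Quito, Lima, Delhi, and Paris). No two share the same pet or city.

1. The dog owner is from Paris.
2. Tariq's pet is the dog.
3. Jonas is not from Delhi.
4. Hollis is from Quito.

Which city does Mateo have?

With clues 1–2, Paris is impossible for Mateo's city.
With clues 1–4, Lima and Quito are impossible for Mateo's city.
That leaves Delhi.

Delhi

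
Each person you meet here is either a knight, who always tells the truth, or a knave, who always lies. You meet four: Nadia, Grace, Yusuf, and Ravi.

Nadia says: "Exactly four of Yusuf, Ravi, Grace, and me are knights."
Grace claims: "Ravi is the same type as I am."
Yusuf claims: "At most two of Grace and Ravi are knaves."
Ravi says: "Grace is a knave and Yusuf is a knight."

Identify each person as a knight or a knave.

Nadia: knave, Grace: knave, Yusuf: knight, Ravi: knight

Regardless of anyone's role, Yusuf's statement is true, so Yusuf is a knight.
Consider Nadia. Suppose Nadia is a knight.
Then no assignment of the remaining roles makes every statement match its speaker's type — contradiction.
So Nadia is a knave.
Consider Grace. Suppose Grace is a knight.
Then no assignment of the remaining roles makes every statement match its speaker's type — contradiction.
So Grace is a knave.
With that fixed, Ravi's statement is true, so Ravi is a knight.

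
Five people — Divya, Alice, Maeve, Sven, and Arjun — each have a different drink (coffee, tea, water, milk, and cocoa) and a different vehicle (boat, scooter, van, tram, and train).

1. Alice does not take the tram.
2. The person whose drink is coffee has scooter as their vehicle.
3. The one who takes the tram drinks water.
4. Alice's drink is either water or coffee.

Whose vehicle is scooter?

With clues 1–4, Arjun, Divya, Maeve, and Sven are impossible for the one with vehicle scooter.
That leaves Alice.

Alice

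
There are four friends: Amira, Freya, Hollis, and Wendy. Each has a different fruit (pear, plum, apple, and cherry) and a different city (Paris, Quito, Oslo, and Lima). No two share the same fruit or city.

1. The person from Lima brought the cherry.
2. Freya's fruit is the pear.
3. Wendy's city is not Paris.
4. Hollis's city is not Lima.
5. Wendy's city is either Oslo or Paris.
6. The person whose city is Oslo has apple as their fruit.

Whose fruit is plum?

With clues 1–2, Freya is impossible for the one with fruit plum.
With clues 1–5, Amira is impossible for the one with fruit plum.
With clues 1–6, Wendy is impossible for the one with fruit plum.
That leaves Hollis.

Hollis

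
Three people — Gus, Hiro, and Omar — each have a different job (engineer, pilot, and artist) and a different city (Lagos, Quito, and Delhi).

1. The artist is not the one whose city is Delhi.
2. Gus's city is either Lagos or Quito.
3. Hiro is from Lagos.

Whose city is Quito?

Gus

With clues 1–3, Hiro and Omar are impossible for the one with city Quito.
That leaves Gus.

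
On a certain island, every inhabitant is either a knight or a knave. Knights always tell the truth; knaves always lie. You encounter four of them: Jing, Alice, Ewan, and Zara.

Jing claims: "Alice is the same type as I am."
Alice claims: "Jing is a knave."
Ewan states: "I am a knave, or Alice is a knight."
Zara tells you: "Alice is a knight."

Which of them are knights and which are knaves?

Jing: knave, Alice: knight, Ewan: knight, Zara: knight

Consider Jing. Suppose Jing is a knight.
Then no assignment of the remaining roles makes every statement match its speaker's type — contradiction.
So Jing is a knave.
With that fixed, Alice's statement is true, so Alice is a knight.
With that fixed, Ewan's statement is true, so Ewan is a knight.
With that fixed, Zara's statement is true, so Zara is a knight.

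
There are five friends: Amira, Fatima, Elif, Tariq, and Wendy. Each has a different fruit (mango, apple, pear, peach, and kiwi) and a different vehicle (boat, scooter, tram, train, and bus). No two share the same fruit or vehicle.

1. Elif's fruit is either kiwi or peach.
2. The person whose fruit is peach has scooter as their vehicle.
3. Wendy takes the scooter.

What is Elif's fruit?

Clue 1 rules out apple, mango, and pear for Elif's fruit.
With clues 1–3, peach is impossible for Elif's fruit.
That leaves kiwi.

kiwi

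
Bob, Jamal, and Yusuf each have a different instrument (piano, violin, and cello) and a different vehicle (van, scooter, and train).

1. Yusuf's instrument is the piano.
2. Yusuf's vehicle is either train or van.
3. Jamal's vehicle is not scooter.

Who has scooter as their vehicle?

Bob

With clues 1–2, Yusuf is impossible for the one with vehicle scooter.
With clues 1–3, Jamal is impossible for the one with vehicle scooter.
That leaves Bob.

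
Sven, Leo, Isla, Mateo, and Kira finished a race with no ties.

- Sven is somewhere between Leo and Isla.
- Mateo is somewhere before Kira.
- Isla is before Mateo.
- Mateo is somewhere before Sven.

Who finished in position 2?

Mateo

With clues 1–3, Isla, Kira, and Leo are ruled out for place 2.
With clues 1–4, Sven is ruled out for place 2.
So place 2 is Mateo.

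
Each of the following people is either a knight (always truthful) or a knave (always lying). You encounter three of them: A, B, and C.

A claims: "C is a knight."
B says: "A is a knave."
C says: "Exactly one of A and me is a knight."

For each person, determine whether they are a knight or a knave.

Consider A. Suppose A is a knight.
Then whichever role C has, C's statement has the wrong truth value — contradiction.
So A is a knave.
With that fixed, B's statement is true, so B is a knight.
Consider C. Suppose C is a knight.
Then A's statement comes out true, contradicting A being a knave.
So C is a knave.

A: knave, B: knight, C: knave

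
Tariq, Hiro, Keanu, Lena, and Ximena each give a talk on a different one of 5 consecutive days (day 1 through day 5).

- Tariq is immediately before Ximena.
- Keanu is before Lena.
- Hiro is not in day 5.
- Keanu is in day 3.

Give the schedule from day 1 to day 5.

From clue 1: Tariq is in {1,2,3,4}.
From clues 1–3: Lena is in {2,3,5}.
From clues 1–4: Tariq → day 1, Ximena → day 2, Keanu → day 3, Hiro → day 4, Lena → day 5.

Tariq, Ximena, Keanu, Hiro, Lena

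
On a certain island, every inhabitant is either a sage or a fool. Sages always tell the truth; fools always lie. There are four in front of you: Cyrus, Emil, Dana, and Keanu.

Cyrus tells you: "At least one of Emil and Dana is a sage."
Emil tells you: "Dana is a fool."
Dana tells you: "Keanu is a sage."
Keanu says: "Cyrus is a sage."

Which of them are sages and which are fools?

Cyrus: sage, Emil: fool, Dana: sage, Keanu: sage

Consider Cyrus. Suppose Cyrus is a fool.
Then no assignment of the remaining roles makes every statement match its speaker's type — contradiction.
So Cyrus is a sage.
With that fixed, Keanu's statement is true, so Keanu is a sage.
With that fixed, Dana's statement is true, so Dana is a sage.
With that fixed, Emil's statement is false, so Emil is a fool.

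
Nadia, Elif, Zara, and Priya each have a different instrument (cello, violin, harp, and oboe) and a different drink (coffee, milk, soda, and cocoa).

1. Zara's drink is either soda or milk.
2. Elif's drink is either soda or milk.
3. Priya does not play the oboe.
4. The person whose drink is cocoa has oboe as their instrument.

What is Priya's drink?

coffee

With clues 1–2, milk and soda are impossible for Priya's drink.
With clues 1–4, cocoa is impossible for Priya's drink.
That leaves coffee.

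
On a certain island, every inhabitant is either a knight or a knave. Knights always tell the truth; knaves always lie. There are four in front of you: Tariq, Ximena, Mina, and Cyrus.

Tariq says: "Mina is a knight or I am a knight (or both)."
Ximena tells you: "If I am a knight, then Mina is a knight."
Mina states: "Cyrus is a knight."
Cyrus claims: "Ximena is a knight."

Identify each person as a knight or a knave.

Tariq: knight, Ximena: knight, Mina: knight, Cyrus: knight

Consider Tariq. Suppose Tariq is a knave.
Then no assignment of the remaining roles makes every statement match its speaker's type — contradiction.
So Tariq is a knight.
Consider Ximena. Suppose Ximena is a knave.
Then Ximena's own statement would have to be false, but it can't be — contradiction.
So Ximena is a knight.
With that fixed, Cyrus's statement is true, so Cyrus is a knight.
With that fixed, Mina's statement is true, so Mina is a knight.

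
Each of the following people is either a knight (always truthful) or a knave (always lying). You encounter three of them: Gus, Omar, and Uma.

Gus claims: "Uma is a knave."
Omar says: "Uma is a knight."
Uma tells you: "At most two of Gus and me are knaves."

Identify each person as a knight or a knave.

Gus: knave, Omar: knight, Uma: knight

Regardless of anyone's role, Uma's statement is true, so Uma is a knight.
With that fixed, Gus's statement is false, so Gus is a knave.
With that fixed, Omar's statement is true, so Omar is a knight.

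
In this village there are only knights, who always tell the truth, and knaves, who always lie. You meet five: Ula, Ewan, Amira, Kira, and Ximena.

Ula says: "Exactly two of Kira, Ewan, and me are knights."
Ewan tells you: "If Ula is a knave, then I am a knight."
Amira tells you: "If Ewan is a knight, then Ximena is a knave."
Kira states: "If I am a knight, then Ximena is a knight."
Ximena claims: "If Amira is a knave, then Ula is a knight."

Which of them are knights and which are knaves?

Consider Ula. Suppose Ula is a knight.
Then no assignment of the remaining roles makes every statement match its speaker's type — contradiction.
So Ula is a knave.
Consider Ewan. Suppose Ewan is a knight.
Then no assignment of the remaining roles makes every statement match its speaker's type — contradiction.
So Ewan is a knave.
With that fixed, Amira's statement is true, so Amira is a knight.
With that fixed, Ximena's statement is true, so Ximena is a knight.
With that fixed, Kira's statement is true, so Kira is a knight.

Ula: knave, Ewan: knave, Amira: knight, Kira: knight, Ximena: knight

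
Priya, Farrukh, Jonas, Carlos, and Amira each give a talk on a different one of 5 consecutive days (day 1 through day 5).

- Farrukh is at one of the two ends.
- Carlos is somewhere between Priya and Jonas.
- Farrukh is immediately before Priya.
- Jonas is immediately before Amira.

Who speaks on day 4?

Jonas

With clue 1, Farrukh is ruled out for day 4.
With clues 1–3, Priya is ruled out for day 4.
With clues 1–4, Amira and Carlos are ruled out for day 4.
So day 4 is Jonas.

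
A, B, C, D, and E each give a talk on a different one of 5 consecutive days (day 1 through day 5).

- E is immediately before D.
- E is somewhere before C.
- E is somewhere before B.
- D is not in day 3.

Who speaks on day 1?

With clue 1, D is ruled out for day 1.
With clues 1–2, C is ruled out for day 1.
With clues 1–3, B is ruled out for day 1.
With clues 1–4, A is ruled out for day 1.
So day 1 is E.

E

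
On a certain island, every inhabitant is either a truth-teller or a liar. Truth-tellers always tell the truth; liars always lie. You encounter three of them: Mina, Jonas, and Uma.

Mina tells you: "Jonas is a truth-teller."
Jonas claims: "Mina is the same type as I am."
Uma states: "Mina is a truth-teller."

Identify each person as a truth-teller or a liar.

Mina: truth-teller, Jonas: truth-teller, Uma: truth-teller

Consider Mina. Suppose Mina is a liar.
Then whichever role Jonas has, Jonas's statement has the wrong truth value — contradiction.
So Mina is a truth-teller.
With that fixed, Uma's statement is true, so Uma is a truth-teller.
Consider Jonas. Suppose Jonas is a liar.
Then Mina's statement comes out false, contradicting Mina being a truth-teller.
So Jonas is a truth-teller.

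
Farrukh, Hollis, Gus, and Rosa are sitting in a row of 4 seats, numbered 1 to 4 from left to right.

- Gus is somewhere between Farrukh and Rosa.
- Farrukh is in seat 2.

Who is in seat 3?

With clues 1–2, Farrukh, Hollis, and Rosa are ruled out for seat 3.
So seat 3 is Gus.

Gus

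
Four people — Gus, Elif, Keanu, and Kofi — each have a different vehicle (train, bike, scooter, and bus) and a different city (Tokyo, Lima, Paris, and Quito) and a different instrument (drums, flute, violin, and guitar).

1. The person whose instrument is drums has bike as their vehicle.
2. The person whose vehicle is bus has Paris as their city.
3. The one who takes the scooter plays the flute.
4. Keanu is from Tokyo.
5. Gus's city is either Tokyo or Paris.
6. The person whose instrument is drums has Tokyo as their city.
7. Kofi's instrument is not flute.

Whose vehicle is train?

Kofi

With clues 1–5, Gus is impossible for the one with vehicle train.
With clues 1–6, Keanu is impossible for the one with vehicle train.
With clues 1–7, Elif is impossible for the one with vehicle train.
That leaves Kofi.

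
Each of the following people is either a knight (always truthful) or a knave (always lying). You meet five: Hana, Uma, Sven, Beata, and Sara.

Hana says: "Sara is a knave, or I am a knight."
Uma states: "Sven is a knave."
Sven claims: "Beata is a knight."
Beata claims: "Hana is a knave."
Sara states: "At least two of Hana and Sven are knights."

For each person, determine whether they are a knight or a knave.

Hana: knight, Uma: knight, Sven: knave, Beata: knave, Sara: knave

Consider Hana. Suppose Hana is a knave.
Then no assignment of the remaining roles makes every statement match its speaker's type — contradiction.
So Hana is a knight.
With that fixed, Beata's statement is false, so Beata is a knave.
With that fixed, Sven's statement is false, so Sven is a knave.
With that fixed, Sara's statement is false, so Sara is a knave.
With that fixed, Uma's statement is true, so Uma is a knight.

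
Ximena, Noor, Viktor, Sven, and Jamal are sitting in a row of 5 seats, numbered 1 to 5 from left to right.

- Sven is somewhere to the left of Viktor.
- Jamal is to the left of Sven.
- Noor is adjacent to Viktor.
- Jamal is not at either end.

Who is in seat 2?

With clues 1–2, Viktor is ruled out for seat 2.
With clues 1–3, Noor is ruled out for seat 2.
With clues 1–4, Sven and Ximena are ruled out for seat 2.
So seat 2 is Jamal.

Jamal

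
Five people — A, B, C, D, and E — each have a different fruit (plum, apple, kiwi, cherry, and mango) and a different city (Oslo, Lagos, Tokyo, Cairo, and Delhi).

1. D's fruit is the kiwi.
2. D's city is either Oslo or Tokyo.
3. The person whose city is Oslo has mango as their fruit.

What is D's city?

With clues 1–2, Cairo, Delhi, and Lagos are impossible for D's city.
With clues 1–3, Oslo is impossible for D's city.
That leaves Tokyo.

Tokyo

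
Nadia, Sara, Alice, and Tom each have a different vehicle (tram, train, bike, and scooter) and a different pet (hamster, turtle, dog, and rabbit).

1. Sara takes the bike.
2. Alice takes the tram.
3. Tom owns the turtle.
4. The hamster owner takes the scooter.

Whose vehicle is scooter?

Clue 1 rules out Sara for the one with vehicle scooter.
With clues 1–2, Alice is impossible for the one with vehicle scooter.
With clues 1–4, Tom is impossible for the one with vehicle scooter.
That leaves Nadia.

Nadia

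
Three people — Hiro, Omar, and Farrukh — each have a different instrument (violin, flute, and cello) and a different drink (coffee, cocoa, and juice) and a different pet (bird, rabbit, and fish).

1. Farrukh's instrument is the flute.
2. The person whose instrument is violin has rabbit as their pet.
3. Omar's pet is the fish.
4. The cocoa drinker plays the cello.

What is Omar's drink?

cocoa

With clues 1–4, coffee and juice are impossible for Omar's drink.
That leaves cocoa.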